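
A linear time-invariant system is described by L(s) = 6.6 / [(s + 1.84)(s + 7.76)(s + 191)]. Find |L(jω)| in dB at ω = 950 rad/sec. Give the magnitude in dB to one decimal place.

|j950 + 1.84| = √(950² + 1.84²) = 950
|j950 + 7.76| = √(950² + 7.76²) = 950
|j950 + 191| = √(950² + 191²) = 969
|L(j950)| = 6.6 / (950 × 950 × 969) = 7.5466e-09
20 log₁₀(7.5466e-09) = -162.44 dB

-162.4 dB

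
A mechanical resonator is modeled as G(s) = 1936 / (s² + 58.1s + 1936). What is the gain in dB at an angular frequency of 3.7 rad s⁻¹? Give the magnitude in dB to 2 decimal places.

|(j3.7)² + 58.1(j3.7) + 1936| = |1922.3 + j214.97| = 1934
|G(j3.7)| = 1936 / 1934 = 1.0009
20 log₁₀(1.0009) = 0.008 dB

0.01 dB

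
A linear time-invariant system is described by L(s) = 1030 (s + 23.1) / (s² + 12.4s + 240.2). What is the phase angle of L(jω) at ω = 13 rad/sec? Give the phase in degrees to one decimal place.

∠(j13 + 23.1) = arctan(13/23.1) = 29.37°
∠[(j13)² + 12.4(j13) + 240.2] = ∠[71.2 + j161.2] = 66.17°
∠L(j13) = 29.37° − 66.17° = -36.80°

-36.8°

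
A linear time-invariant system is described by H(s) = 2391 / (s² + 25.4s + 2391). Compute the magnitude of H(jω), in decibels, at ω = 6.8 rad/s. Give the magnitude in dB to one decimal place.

|(j6.8)² + 25.4(j6.8) + 2391| = |2344.8 + j172.72| = 2351
|H(j6.8)| = 2391 / 2351 = 1.017
20 log₁₀(1.017) = 0.15 dB

0.1 dB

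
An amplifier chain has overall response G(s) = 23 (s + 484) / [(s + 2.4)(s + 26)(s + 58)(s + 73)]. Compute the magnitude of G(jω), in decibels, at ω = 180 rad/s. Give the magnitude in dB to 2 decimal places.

-100.11 dB

|j180 + 484| = √(180² + 484²) = 516.4
|j180 + 2.4| = √(180² + 2.4²) = 180
|j180 + 26| = √(180² + 26²) = 181.9
|j180 + 58| = √(180² + 58²) = 189.1
|j180 + 73| = √(180² + 73²) = 194.2
|G(j180)| = 23 × 516.4 / (180 × 181.9 × 189.1 × 194.2) = 9.8759e-06
20 log₁₀(9.8759e-06) = -100.108 dB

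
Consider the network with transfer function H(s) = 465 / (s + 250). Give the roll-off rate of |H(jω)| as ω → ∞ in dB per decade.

With 0 zeros and 1 pole, the high-frequency asymptotic slope is 20 × (0 − 1) = -20 dB/decade.

-20 dB/decade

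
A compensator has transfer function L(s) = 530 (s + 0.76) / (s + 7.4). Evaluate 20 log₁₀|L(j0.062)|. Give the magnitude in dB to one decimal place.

34.7 dB

|j0.062 + 0.76| = √(0.062² + 0.76²) = 0.7625
|j0.062 + 7.4| = √(0.062² + 7.4²) = 7.4
|L(j0.062)| = 530 × 0.7625 / 7.4 = 54.611
20 log₁₀(54.611) = 34.75 dB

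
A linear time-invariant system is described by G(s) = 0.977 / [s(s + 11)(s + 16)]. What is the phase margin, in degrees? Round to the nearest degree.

90°

Gain crossover: |G(jω)| = 1 at ω ≈ 0.00555 rad/s.
∠G(j0.00555) = −90° − arctan(0.00555/11) − arctan(0.00555/16) ≈ -90.05°
PM = 180° + (-90.05°) = 89.95°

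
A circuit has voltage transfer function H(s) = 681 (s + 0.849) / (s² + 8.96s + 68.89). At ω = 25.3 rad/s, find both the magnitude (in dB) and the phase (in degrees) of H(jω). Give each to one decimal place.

|j25.3 + 0.849| = √(25.3² + 0.849²) = 25.31
|(j25.3)² + 8.96(j25.3) + 68.89| = |-571.2 + j226.69| = 614.5
|H(j25.3)| = 681 × 25.31 / 614.5 = 28.052
20 log₁₀(28.052) = 28.96 dB
∠(j25.3 + 0.849) = arctan(25.3/0.849) = 88.08°
∠[(j25.3)² + 8.96(j25.3) + 68.89] = ∠[-571.2 + j226.69] = 158.35°
∠H(j25.3) = 88.08° − 158.35° = -70.28°

|H| = 29.0 dB, ∠H = -70.3 deg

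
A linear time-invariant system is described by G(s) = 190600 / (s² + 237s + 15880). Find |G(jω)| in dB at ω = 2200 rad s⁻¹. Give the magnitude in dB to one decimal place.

-28.1 dB

|(j2200)² + 237(j2200) + 15880| = |-4.8241e+06 + j5.214e+05| = 4.852e+06
|G(j2200)| = 190600 / 4.852e+06 = 0.039281
20 log₁₀(0.039281) = -28.12 dB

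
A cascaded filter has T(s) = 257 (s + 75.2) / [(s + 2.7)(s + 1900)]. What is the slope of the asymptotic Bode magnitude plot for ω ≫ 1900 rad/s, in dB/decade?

-20 dB/decade

With 1 zero and 2 poles, the high-frequency asymptotic slope is 20 × (1 − 2) = -20 dB/decade.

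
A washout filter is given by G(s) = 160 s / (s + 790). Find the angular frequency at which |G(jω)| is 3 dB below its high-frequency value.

790 rad/s

For a single-pole high-pass, the −3 dB point is at the pole: ω = 790 rad/s.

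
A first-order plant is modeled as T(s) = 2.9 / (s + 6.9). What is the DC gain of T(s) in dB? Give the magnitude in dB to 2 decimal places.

T(0) = 2.9 / 6.9 = 0.42029
20 log₁₀(0.42029) = -7.529 dB

-7.53 dB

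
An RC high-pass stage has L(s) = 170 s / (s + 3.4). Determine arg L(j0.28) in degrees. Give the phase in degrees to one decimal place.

85.3°

∠(j0.28) = 90.00°
∠(j0.28 + 3.4) = arctan(0.28/3.4) = 4.71°
∠L(j0.28) = 90.00° − 4.71° = 85.29°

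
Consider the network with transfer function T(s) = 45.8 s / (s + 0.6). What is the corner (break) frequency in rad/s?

0.6 rad/s

The single real pole at s = −0.6 gives a corner at ω = 0.6 rad/s.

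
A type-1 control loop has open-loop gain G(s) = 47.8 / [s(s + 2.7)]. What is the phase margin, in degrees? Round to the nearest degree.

22°

Gain crossover: |G(jω)| = 1 at ω ≈ 6.66 rad s⁻¹.
∠G(j6.66) = −90° − arctan(6.66/2.7) ≈ -157.92°
PM = 180° + (-157.92°) = 22.08°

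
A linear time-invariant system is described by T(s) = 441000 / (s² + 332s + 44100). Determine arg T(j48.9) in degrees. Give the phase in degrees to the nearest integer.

-21 deg

∠[(j48.9)² + 332(j48.9) + 44100] = ∠[41709 + j16235] = 21.27°
∠T(j48.9) = −21.27° = -21.27°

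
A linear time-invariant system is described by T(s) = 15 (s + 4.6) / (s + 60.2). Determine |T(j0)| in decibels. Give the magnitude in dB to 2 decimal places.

1.19 dB

T(0) = 15 × 4.6 / 60.2 = 1.1462
20 log₁₀(1.1462) = 1.185 dB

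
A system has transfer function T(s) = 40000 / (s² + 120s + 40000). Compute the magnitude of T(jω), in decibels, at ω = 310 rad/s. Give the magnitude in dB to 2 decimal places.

-4.52 dB

|(j310)² + 120(j310) + 40000| = |-56100 + j37200| = 6.731e+04
|T(j310)| = 40000 / 6.731e+04 = 0.59424
20 log₁₀(0.59424) = -4.521 dB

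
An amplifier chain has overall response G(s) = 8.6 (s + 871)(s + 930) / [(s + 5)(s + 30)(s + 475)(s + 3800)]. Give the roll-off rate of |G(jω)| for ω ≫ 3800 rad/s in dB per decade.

With 2 zeros and 4 poles, the high-frequency asymptotic slope is 20 × (2 − 4) = -40 dB/decade.

-40 dB/decade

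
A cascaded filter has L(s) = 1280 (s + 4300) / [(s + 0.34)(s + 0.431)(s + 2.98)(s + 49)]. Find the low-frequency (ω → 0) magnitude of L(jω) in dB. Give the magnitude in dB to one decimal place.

L(0) = 1280 × 4300 / (0.34 × 0.431 × 2.98 × 49) = 2.5722e+05
20 log₁₀(2.5722e+05) = 108.21 dB

108.2 dB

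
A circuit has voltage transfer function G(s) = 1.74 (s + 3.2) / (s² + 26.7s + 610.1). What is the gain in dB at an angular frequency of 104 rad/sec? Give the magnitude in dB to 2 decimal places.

|j104 + 3.2| = √(104² + 3.2²) = 104
|(j104)² + 26.7(j104) + 610.1| = |-10206 + j2776.8| = 1.058e+04
|G(j104)| = 1.74 × 104 / 1.058e+04 = 0.017117
20 log₁₀(0.017117) = -35.331 dB

-35.33 dB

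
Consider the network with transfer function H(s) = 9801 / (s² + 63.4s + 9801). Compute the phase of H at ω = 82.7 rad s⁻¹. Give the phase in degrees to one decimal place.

∠[(j82.7)² + 63.4(j82.7) + 9801] = ∠[2961.7 + j5243.2] = 60.54°
∠H(j82.7) = −60.54° = -60.54°

-60.5 deg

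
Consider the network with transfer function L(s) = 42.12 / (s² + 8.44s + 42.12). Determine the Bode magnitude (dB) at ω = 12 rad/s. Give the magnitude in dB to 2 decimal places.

|(j12)² + 8.44(j12) + 42.12| = |-101.88 + j101.28| = 143.7
|L(j12)| = 42.12 / 143.7 = 0.2932
20 log₁₀(0.2932) = -10.657 dB

-10.66 dB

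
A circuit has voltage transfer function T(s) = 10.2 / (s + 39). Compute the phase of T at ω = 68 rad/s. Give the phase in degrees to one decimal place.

∠(j68 + 39) = arctan(68/39) = 60.16°
∠T(j68) = −60.16° = -60.16°

-60.2°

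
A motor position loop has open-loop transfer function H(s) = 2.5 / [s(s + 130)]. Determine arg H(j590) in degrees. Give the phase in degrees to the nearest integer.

∠(j590 + 130) = arctan(590/130) = 77.57°
∠(j590) = 90.00°
∠H(j590) = − (77.57° + 90.00°) = -167.57°

-168°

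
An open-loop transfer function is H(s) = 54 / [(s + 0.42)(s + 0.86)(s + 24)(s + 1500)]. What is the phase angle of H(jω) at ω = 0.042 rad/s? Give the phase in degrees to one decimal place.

-8.6°

∠(j0.042 + 0.42) = arctan(0.042/0.42) = 5.71°
∠(j0.042 + 0.86) = arctan(0.042/0.86) = 2.80°
∠(j0.042 + 24) = arctan(0.042/24) = 0.10°
∠(j0.042 + 1500) = arctan(0.042/1500) = 0.00°
∠H(j0.042) = − (5.71° + 2.80° + 0.10° + 0.00°) = -8.61°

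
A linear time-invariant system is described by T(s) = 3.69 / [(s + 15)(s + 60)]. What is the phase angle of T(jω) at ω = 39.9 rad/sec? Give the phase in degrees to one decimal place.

-103.0 deg

∠(j39.9 + 15) = arctan(39.9/15) = 69.40°
∠(j39.9 + 60) = arctan(39.9/60) = 33.62°
∠T(j39.9) = − (69.40° + 33.62°) = -103.02°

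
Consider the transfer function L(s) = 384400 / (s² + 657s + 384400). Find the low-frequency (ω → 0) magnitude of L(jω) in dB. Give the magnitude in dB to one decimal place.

L(0) = 384400 / 384400 = 1
20 log₁₀(1) = 0.00 dB

0.0 dB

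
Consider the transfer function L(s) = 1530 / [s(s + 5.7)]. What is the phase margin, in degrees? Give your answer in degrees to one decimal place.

8.3°

Gain crossover: |L(jω)| = 1 at ω ≈ 38.9 rad/s.
∠L(j38.9) = −90° − arctan(38.9/5.7) ≈ -171.67°
PM = 180° + (-171.67°) = 8.33°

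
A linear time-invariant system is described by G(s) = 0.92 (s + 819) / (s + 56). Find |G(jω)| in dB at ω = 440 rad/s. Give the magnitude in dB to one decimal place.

|j440 + 819| = √(440² + 819²) = 929.7
|j440 + 56| = √(440² + 56²) = 443.5
|G(j440)| = 0.92 × 929.7 / 443.5 = 1.9284
20 log₁₀(1.9284) = 5.70 dB

5.7 dB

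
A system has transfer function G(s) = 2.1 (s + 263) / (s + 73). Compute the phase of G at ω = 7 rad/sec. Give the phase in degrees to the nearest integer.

∠(j7 + 263) = arctan(7/263) = 1.52°
∠(j7 + 73) = arctan(7/73) = 5.48°
∠G(j7) = 1.52° − 5.48° = -3.95°

-4°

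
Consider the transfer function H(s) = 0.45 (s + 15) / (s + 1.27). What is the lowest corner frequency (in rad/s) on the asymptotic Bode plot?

Break frequencies occur at each pole and zero magnitude: 1.27 rad/s, 15 rad/s.
The lowest is 1.27 rad/s.

1.27 rad/s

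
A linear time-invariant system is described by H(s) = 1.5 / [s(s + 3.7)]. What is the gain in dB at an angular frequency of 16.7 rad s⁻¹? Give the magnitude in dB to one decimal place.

|j16.7 + 3.7| = √(16.7² + 3.7²) = 17.1
|j16.7| = 16.7
|H(j16.7)| = 1.5 / (17.1 × 16.7) = 0.0052511
20 log₁₀(0.0052511) = -45.59 dB

-45.6 dB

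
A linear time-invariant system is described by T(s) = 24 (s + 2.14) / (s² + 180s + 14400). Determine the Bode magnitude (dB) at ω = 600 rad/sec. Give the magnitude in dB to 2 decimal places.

|j600 + 2.14| = √(600² + 2.14²) = 600
|(j600)² + 180(j600) + 14400| = |-3.456e+05 + j1.08e+05| = 3.621e+05
|T(j600)| = 24 × 600 / 3.621e+05 = 0.03977
20 log₁₀(0.03977) = -28.009 dB

-28.01 dB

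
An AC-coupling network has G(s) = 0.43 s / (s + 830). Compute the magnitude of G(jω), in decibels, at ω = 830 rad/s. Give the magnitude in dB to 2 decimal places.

-10.34 dB

|j830| = 830
|j830 + 830| = √(830² + 830²) = 1174
|G(j830)| = 0.43 × 830 / 1174 = 0.30406
20 log₁₀(0.30406) = -10.341 dB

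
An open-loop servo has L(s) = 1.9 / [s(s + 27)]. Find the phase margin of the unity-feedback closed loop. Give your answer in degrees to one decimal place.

Gain crossover: |L(jω)| = 1 at ω ≈ 0.0704 rad/s.
∠L(j0.0704) = −90° − arctan(0.0704/27) ≈ -90.15°
PM = 180° + (-90.15°) = 89.85°

89.9°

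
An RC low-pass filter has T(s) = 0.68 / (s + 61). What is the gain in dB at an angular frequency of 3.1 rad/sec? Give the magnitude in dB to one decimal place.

-39.1 dB

|j3.1 + 61| = √(3.1² + 61²) = 61.08
|T(j3.1)| = 0.68 / 61.08 = 0.011133
20 log₁₀(0.011133) = -39.07 dB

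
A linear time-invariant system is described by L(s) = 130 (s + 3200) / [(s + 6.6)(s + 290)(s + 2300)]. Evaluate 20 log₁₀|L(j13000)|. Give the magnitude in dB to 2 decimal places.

|j13000 + 3200| = √(13000² + 3200²) = 1.339e+04
|j13000 + 6.6| = √(13000² + 6.6²) = 1.3e+04
|j13000 + 290| = √(13000² + 290²) = 1.3e+04
|j13000 + 2300| = √(13000² + 2300²) = 1.32e+04
|L(j13000)| = 130 × 1.339e+04 / (1.3e+04 × 1.3e+04 × 1.32e+04) = 7.7988e-07
20 log₁₀(7.7988e-07) = -122.159 dB

-122.16 dB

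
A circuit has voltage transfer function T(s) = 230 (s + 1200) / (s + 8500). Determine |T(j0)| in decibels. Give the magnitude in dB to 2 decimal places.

30.23 dB

T(0) = 230 × 1200 / 8500 = 32.471
20 log₁₀(32.471) = 30.230 dB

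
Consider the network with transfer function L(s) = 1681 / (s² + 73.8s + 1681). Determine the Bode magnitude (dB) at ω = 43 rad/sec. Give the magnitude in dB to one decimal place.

|(j43)² + 73.8(j43) + 1681| = |-168 + j3173.4| = 3178
|L(j43)| = 1681 / 3178 = 0.52898
20 log₁₀(0.52898) = -5.53 dB

-5.5 dB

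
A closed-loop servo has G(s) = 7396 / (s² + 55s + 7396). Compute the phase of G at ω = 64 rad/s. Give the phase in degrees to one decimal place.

∠[(j64)² + 55(j64) + 7396] = ∠[3300 + j3520] = 46.85°
∠G(j64) = −46.85° = -46.85°

-46.8 deg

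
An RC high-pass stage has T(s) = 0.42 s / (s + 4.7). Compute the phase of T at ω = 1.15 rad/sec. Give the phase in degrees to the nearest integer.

∠(j1.15) = 90.00°
∠(j1.15 + 4.7) = arctan(1.15/4.7) = 13.75°
∠T(j1.15) = 90.00° − 13.75° = 76.25°

76 deg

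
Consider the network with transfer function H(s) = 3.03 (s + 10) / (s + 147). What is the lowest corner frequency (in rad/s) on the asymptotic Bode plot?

10 rad/s

Break frequencies occur at each pole and zero magnitude: 10 rad/s, 147 rad/s.
The lowest is 10 rad/s.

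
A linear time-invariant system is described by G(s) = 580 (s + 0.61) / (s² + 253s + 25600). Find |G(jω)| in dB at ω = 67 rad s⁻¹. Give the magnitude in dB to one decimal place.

3.1 dB

|j67 + 0.61| = √(67² + 0.61²) = 67
|(j67)² + 253(j67) + 25600| = |21111 + j16951| = 2.707e+04
|G(j67)| = 580 × 67 / 2.707e+04 = 1.4354
20 log₁₀(1.4354) = 3.14 dB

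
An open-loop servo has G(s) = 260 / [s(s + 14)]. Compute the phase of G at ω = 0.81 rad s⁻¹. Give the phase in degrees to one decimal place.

∠(j0.81 + 14) = arctan(0.81/14) = 3.31°
∠(j0.81) = 90.00°
∠G(j0.81) = − (3.31° + 90.00°) = -93.31°

-93.3°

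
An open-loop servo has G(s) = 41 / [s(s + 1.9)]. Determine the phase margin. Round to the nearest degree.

17°

Gain crossover: |G(jω)| = 1 at ω ≈ 6.26 rad s⁻¹.
∠G(j6.26) = −90° − arctan(6.26/1.9) ≈ -163.13°
PM = 180° + (-163.13°) = 16.87°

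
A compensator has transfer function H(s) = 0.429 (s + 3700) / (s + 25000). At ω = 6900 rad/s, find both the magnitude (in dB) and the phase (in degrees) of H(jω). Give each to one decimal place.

|H| = -17.8 dB, ∠H = 46.4°

|j6900 + 3700| = √(6900² + 3700²) = 7829
|j6900 + 25000| = √(6900² + 25000²) = 2.593e+04
|H(j6900)| = 0.429 × 7829 / 2.593e+04 = 0.12951
20 log₁₀(0.12951) = -17.75 dB
∠(j6900 + 3700) = arctan(6900/3700) = 61.80°
∠(j6900 + 25000) = arctan(6900/25000) = 15.43°
∠H(j6900) = 61.80° − 15.43° = 46.37°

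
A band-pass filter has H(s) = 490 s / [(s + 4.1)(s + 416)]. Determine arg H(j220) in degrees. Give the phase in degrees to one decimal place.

-26.8°

∠(j220) = 90.00°
∠(j220 + 4.1) = arctan(220/4.1) = 88.93°
∠(j220 + 416) = arctan(220/416) = 27.87°
∠H(j220) = 90.00° − (88.93° + 27.87°) = -26.80°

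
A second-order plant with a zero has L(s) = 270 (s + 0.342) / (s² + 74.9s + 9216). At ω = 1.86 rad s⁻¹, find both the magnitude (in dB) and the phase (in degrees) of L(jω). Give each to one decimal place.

|j1.86 + 0.342| = √(1.86² + 0.342²) = 1.891
|(j1.86)² + 74.9(j1.86) + 9216| = |9212.5 + j139.31| = 9214
|L(j1.86)| = 270 × 1.891 / 9214 = 0.05542
20 log₁₀(0.05542) = -25.13 dB
∠(j1.86 + 0.342) = arctan(1.86/0.342) = 79.58°
∠[(j1.86)² + 74.9(j1.86) + 9216] = ∠[9212.5 + j139.31] = 0.87°
∠L(j1.86) = 79.58° − 0.87° = 78.71°

|L| = -25.1 dB, ∠L = 78.7°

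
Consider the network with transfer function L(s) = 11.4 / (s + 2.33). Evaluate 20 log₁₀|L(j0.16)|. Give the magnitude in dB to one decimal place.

|j0.16 + 2.33| = √(0.16² + 2.33²) = 2.335
|L(j0.16)| = 11.4 / 2.335 = 4.8812
20 log₁₀(4.8812) = 13.77 dB

13.8 dB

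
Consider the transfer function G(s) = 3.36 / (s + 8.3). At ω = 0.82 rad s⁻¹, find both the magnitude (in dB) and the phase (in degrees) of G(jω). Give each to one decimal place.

|j0.82 + 8.3| = √(0.82² + 8.3²) = 8.34
|G(j0.82)| = 3.36 / 8.34 = 0.40286
20 log₁₀(0.40286) = -7.90 dB
∠(j0.82 + 8.3) = arctan(0.82/8.3) = 5.64°
∠G(j0.82) = −5.64° = -5.64°

|G| = -7.9 dB, ∠G = -5.6 deg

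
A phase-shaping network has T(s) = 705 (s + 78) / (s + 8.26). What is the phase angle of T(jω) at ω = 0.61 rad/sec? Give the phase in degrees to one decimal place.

-3.8°

∠(j0.61 + 78) = arctan(0.61/78) = 0.45°
∠(j0.61 + 8.26) = arctan(0.61/8.26) = 4.22°
∠T(j0.61) = 0.45° − 4.22° = -3.78°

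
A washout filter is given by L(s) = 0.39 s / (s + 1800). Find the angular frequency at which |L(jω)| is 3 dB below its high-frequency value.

For a single-pole high-pass, the −3 dB point is at the pole: ω = 1800 rad/sec.

1800 rad/sec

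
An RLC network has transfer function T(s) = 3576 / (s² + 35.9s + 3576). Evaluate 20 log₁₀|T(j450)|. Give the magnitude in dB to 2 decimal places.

-34.93 dB

|(j450)² + 35.9(j450) + 3576| = |-1.9892e+05 + j16155| = 1.996e+05
|T(j450)| = 3576 / 1.996e+05 = 0.017918
20 log₁₀(0.017918) = -34.934 dB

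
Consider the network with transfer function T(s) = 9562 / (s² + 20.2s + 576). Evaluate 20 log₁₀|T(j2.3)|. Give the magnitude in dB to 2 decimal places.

|(j2.3)² + 20.2(j2.3) + 576| = |570.71 + j46.46| = 572.6
|T(j2.3)| = 9562 / 572.6 = 16.699
20 log₁₀(16.699) = 24.454 dB

24.45 dB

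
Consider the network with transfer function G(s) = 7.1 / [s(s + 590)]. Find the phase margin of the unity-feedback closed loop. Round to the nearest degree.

90 deg

Gain crossover: |G(jω)| = 1 at ω ≈ 0.012 rad/s.
∠G(j0.012) = −90° − arctan(0.012/590) ≈ -90.00°
PM = 180° + (-90.00°) = 90.00°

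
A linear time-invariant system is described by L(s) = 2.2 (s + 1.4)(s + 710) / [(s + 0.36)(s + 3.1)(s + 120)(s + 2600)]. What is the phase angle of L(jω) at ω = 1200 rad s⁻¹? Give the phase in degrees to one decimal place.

∠(j1200 + 1.4) = arctan(1200/1.4) = 89.93°
∠(j1200 + 710) = arctan(1200/710) = 59.39°
∠(j1200 + 0.36) = arctan(1200/0.36) = 89.98°
∠(j1200 + 3.1) = arctan(1200/3.1) = 89.85°
∠(j1200 + 120) = arctan(1200/120) = 84.29°
∠(j1200 + 2600) = arctan(1200/2600) = 24.78°
∠L(j1200) = 89.93° + 59.39° − (89.98° + 89.85° + 84.29° + 24.78°) = -139.58°

-139.6°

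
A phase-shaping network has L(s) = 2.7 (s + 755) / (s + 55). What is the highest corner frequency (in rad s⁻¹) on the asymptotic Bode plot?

Break frequencies occur at each pole and zero magnitude: 55 rad s⁻¹, 755 rad s⁻¹.
The highest is 755 rad s⁻¹.

755 rad s⁻¹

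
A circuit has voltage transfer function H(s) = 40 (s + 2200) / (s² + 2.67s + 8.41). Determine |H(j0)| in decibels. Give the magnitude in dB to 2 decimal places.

H(0) = 40 × 2200 / 8.41 = 10464
20 log₁₀(10464) = 80.394 dB

80.39 dB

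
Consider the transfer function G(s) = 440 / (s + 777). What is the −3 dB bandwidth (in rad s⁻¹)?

777 rad s⁻¹

For a single-pole low-pass, the −3 dB point is at the pole: ω = 777 rad s⁻¹.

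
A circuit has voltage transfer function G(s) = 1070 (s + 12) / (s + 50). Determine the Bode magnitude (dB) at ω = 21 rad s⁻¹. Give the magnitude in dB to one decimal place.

53.6 dB

|j21 + 12| = √(21² + 12²) = 24.19
|j21 + 50| = √(21² + 50²) = 54.23
|G(j21)| = 1070 × 24.19 / 54.23 = 477.22
20 log₁₀(477.22) = 53.57 dB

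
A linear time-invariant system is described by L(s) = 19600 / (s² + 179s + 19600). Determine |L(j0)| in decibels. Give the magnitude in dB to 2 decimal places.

L(0) = 19600 / 19600 = 1
20 log₁₀(1) = 0.000 dB

0.00 dB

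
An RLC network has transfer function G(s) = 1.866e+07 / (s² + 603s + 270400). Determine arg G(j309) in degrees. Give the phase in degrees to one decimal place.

-46.8 deg

∠[(j309)² + 603(j309) + 270400] = ∠[1.7492e+05 + j1.8633e+05] = 46.81°
∠G(j309) = −46.81° = -46.81°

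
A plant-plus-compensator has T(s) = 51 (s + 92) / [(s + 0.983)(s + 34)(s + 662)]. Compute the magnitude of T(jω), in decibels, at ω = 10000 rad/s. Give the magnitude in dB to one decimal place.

-125.9 dB

|j10000 + 92| = √(10000² + 92²) = 1e+04
|j10000 + 0.983| = √(10000² + 0.983²) = 1e+04
|j10000 + 34| = √(10000² + 34²) = 1e+04
|j10000 + 662| = √(10000² + 662²) = 1.002e+04
|T(j10000)| = 51 × 1e+04 / (1e+04 × 1e+04 × 1.002e+04) = 5.089e-07
20 log₁₀(5.089e-07) = -125.87 dB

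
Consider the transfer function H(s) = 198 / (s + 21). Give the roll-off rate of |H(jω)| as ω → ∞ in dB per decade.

-20 dB/decade

With 0 zeros and 1 pole, the high-frequency asymptotic slope is 20 × (0 − 1) = -20 dB/decade.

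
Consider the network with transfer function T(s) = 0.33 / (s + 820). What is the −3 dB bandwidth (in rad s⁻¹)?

820 rad s⁻¹

For a single-pole low-pass, the −3 dB point is at the pole: ω = 820 rad s⁻¹.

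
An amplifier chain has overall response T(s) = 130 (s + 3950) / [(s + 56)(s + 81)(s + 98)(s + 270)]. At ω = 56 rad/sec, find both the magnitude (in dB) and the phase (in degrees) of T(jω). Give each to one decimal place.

|j56 + 3950| = √(56² + 3950²) = 3950
|j56 + 56| = √(56² + 56²) = 79.2
|j56 + 81| = √(56² + 81²) = 98.47
|j56 + 98| = √(56² + 98²) = 112.9
|j56 + 270| = √(56² + 270²) = 275.7
|T(j56)| = 130 × 3950 / (79.2 × 98.47 × 112.9 × 275.7) = 0.0021158
20 log₁₀(0.0021158) = -53.49 dB
∠(j56 + 3950) = arctan(56/3950) = 0.81°
∠(j56 + 56) = arctan(56/56) = 45.00°
∠(j56 + 81) = arctan(56/81) = 34.66°
∠(j56 + 98) = arctan(56/98) = 29.74°
∠(j56 + 270) = arctan(56/270) = 11.72°
∠T(j56) = 0.81° − (45.00° + 34.66° + 29.74° + 11.72°) = -120.31°

|T| = -53.5 dB, ∠T = -120.3°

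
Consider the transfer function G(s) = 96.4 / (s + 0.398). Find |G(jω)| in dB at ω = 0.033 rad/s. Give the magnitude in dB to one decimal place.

47.7 dB

|j0.033 + 0.398| = √(0.033² + 0.398²) = 0.3994
|G(j0.033)| = 96.4 / 0.3994 = 241.38
20 log₁₀(241.38) = 47.65 dB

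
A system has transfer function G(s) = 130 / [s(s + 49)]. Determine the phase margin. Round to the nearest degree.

87 deg

Gain crossover: |G(jω)| = 1 at ω ≈ 2.65 rad/sec.
∠G(j2.65) = −90° − arctan(2.65/49) ≈ -93.09°
PM = 180° + (-93.09°) = 86.91°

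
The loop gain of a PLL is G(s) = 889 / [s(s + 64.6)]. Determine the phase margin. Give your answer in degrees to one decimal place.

Gain crossover: |G(jω)| = 1 at ω ≈ 13.5 rad/sec.
∠G(j13.5) = −90° − arctan(13.5/64.6) ≈ -101.78°
PM = 180° + (-101.78°) = 78.22°

78.2°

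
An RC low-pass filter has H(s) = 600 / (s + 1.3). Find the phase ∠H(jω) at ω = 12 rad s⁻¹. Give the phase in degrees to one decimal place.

-83.8°

∠(j12 + 1.3) = arctan(12/1.3) = 83.82°
∠H(j12) = −83.82° = -83.82°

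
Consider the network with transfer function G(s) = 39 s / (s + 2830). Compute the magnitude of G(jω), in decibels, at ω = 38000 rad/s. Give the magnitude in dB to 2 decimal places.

|j38000| = 3.8e+04
|j38000 + 2830| = √(38000² + 2830²) = 3.811e+04
|G(j38000)| = 39 × 3.8e+04 / 3.811e+04 = 38.892
20 log₁₀(38.892) = 31.797 dB

31.80 dB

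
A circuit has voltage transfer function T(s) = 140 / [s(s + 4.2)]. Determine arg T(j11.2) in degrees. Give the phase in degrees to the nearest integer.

∠(j11.2 + 4.2) = arctan(11.2/4.2) = 69.44°
∠(j11.2) = 90.00°
∠T(j11.2) = − (69.44° + 90.00°) = -159.44°

-159°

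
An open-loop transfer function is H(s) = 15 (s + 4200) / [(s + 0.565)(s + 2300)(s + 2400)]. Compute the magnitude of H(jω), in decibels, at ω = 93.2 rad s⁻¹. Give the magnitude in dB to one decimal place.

|j93.2 + 4200| = √(93.2² + 4200²) = 4201
|j93.2 + 0.565| = √(93.2² + 0.565²) = 93.2
|j93.2 + 2300| = √(93.2² + 2300²) = 2302
|j93.2 + 2400| = √(93.2² + 2400²) = 2402
|H(j93.2)| = 15 × 4201 / (93.2 × 2302 × 2402) = 0.00012229
20 log₁₀(0.00012229) = -78.25 dB

-78.3 dB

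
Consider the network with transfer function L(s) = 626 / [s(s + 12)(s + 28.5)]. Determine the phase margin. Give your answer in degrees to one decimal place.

77.8°

Gain crossover: |L(jω)| = 1 at ω ≈ 1.81 rad/s.
∠L(j1.81) = −90° − arctan(1.81/12) − arctan(1.81/28.5) ≈ -102.19°
PM = 180° + (-102.19°) = 77.81°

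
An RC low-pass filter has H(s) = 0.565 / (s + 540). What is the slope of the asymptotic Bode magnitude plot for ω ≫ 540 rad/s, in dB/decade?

With 0 zeros and 1 pole, the high-frequency asymptotic slope is 20 × (0 − 1) = -20 dB/decade.

-20 dB/decade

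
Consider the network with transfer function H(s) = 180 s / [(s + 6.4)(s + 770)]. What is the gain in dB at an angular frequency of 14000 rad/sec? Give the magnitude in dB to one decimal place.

-37.8 dB

|j14000| = 1.4e+04
|j14000 + 6.4| = √(14000² + 6.4²) = 1.4e+04
|j14000 + 770| = √(14000² + 770²) = 1.402e+04
|H(j14000)| = 180 × 1.4e+04 / (1.4e+04 × 1.402e+04) = 0.012838
20 log₁₀(0.012838) = -37.83 dB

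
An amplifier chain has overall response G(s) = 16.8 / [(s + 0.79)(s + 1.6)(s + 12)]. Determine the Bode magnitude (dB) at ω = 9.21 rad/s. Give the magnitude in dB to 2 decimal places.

-37.82 dB

|j9.21 + 0.79| = √(9.21² + 0.79²) = 9.244
|j9.21 + 1.6| = √(9.21² + 1.6²) = 9.348
|j9.21 + 12| = √(9.21² + 12²) = 15.13
|G(j9.21)| = 16.8 / (9.244 × 9.348 × 15.13) = 0.012853
20 log₁₀(0.012853) = -37.820 dB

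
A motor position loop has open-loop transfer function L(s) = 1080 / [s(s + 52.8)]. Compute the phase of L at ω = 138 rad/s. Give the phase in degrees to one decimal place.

-159.1°

∠(j138 + 52.8) = arctan(138/52.8) = 69.06°
∠(j138) = 90.00°
∠L(j138) = − (69.06° + 90.00°) = -159.06°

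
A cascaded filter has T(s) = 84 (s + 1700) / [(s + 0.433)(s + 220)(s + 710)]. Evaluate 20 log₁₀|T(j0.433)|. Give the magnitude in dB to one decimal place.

3.5 dB

|j0.433 + 1700| = √(0.433² + 1700²) = 1700
|j0.433 + 0.433| = √(0.433² + 0.433²) = 0.6124
|j0.433 + 220| = √(0.433² + 220²) = 220
|j0.433 + 710| = √(0.433² + 710²) = 710
|T(j0.433)| = 84 × 1700 / (0.6124 × 220 × 710) = 1.4929
20 log₁₀(1.4929) = 3.48 dB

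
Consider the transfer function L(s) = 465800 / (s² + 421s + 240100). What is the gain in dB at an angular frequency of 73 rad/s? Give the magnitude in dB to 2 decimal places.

5.88 dB

|(j73)² + 421(j73) + 240100| = |2.3477e+05 + j30733| = 2.368e+05
|L(j73)| = 465800 / 2.368e+05 = 1.9673
20 log₁₀(1.9673) = 5.877 dB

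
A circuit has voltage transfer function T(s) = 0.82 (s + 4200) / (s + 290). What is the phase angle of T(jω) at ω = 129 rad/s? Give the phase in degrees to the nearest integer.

∠(j129 + 4200) = arctan(129/4200) = 1.76°
∠(j129 + 290) = arctan(129/290) = 23.98°
∠T(j129) = 1.76° − 23.98° = -22.22°

-22°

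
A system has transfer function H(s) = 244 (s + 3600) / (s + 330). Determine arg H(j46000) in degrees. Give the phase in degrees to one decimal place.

-4.1°

∠(j46000 + 3600) = arctan(46000/3600) = 85.53°
∠(j46000 + 330) = arctan(46000/330) = 89.59°
∠H(j46000) = 85.53° − 89.59° = -4.06°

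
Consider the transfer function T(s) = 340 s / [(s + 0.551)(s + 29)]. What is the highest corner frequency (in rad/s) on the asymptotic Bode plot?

29 rad/s

Break frequencies occur at each pole and zero magnitude: 0.551 rad/s, 29 rad/s.
The highest is 29 rad/s.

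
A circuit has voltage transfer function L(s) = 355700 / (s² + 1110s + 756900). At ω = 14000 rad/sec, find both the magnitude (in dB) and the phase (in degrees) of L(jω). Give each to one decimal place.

|L| = -54.8 dB, ∠L = -175.4°

|(j14000)² + 1110(j14000) + 756900| = |-1.9524e+08 + j1.554e+07| = 1.959e+08
|L(j14000)| = 355700 / 1.959e+08 = 0.0018161
20 log₁₀(0.0018161) = -54.82 dB
∠[(j14000)² + 1110(j14000) + 756900] = ∠[-1.9524e+08 + j1.554e+07] = 175.45°
∠L(j14000) = −175.45° = -175.45°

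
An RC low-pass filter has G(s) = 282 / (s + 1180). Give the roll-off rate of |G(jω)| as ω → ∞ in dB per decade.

With 0 zeros and 1 pole, the high-frequency asymptotic slope is 20 × (0 − 1) = -20 dB/decade.

-20 dB/decade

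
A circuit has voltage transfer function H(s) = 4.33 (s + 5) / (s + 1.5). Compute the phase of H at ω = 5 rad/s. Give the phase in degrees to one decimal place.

-28.3°

∠(j5 + 5) = arctan(5/5) = 45.00°
∠(j5 + 1.5) = arctan(5/1.5) = 73.30°
∠H(j5) = 45.00° − 73.30° = -28.30°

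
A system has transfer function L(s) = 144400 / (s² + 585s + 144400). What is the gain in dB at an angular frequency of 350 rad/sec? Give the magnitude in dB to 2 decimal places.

-3.08 dB

|(j350)² + 585(j350) + 144400| = |21900 + j2.0475e+05| = 2.059e+05
|L(j350)| = 144400 / 2.059e+05 = 0.70125
20 log₁₀(0.70125) = -3.083 dB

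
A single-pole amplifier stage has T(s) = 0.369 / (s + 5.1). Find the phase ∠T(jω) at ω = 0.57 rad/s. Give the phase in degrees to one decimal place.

-6.4°

∠(j0.57 + 5.1) = arctan(0.57/5.1) = 6.38°
∠T(j0.57) = −6.38° = -6.38°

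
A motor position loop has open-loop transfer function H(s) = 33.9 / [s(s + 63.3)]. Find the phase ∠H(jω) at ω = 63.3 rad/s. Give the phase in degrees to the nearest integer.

∠(j63.3 + 63.3) = arctan(63.3/63.3) = 45.00°
∠(j63.3) = 90.00°
∠H(j63.3) = − (45.00° + 90.00°) = -135.00°

-135 deg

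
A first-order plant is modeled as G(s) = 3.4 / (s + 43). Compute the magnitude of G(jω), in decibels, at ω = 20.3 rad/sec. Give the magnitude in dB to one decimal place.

-22.9 dB

|j20.3 + 43| = √(20.3² + 43²) = 47.55
|G(j20.3)| = 3.4 / 47.55 = 0.071502
20 log₁₀(0.071502) = -22.91 dB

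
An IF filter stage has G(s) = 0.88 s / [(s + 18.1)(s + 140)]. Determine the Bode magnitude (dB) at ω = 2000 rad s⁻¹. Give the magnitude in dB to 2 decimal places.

-67.15 dB

|j2000| = 2000
|j2000 + 18.1| = √(2000² + 18.1²) = 2000
|j2000 + 140| = √(2000² + 140²) = 2005
|G(j2000)| = 0.88 × 2000 / (2000 × 2005) = 0.00043891
20 log₁₀(0.00043891) = -67.153 dB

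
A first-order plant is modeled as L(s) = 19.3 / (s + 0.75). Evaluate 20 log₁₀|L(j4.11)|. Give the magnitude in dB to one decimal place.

|j4.11 + 0.75| = √(4.11² + 0.75²) = 4.178
|L(j4.11)| = 19.3 / 4.178 = 4.6196
20 log₁₀(4.6196) = 13.29 dB

13.3 dB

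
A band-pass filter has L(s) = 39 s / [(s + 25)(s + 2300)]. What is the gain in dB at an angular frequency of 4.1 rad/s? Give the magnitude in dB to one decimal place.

-51.2 dB

|j4.1| = 4.1
|j4.1 + 25| = √(4.1² + 25²) = 25.33
|j4.1 + 2300| = √(4.1² + 2300²) = 2300
|L(j4.1)| = 39 × 4.1 / (25.33 × 2300) = 0.0027442
20 log₁₀(0.0027442) = -51.23 dB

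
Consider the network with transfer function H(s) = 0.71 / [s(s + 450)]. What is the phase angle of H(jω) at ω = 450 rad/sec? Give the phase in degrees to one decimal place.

∠(j450 + 450) = arctan(450/450) = 45.00°
∠(j450) = 90.00°
∠H(j450) = − (45.00° + 90.00°) = -135.00°

-135.0°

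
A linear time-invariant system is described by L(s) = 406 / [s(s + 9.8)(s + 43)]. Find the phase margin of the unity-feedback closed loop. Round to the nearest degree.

83°

Gain crossover: |L(jω)| = 1 at ω ≈ 0.959 rad/s.
∠L(j0.959) = −90° − arctan(0.959/9.8) − arctan(0.959/43) ≈ -96.86°
PM = 180° + (-96.86°) = 83.14°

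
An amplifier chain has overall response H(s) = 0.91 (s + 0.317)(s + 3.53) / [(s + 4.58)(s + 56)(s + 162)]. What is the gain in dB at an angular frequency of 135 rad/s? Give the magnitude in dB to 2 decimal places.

-47.99 dB

|j135 + 0.317| = √(135² + 0.317²) = 135
|j135 + 3.53| = √(135² + 3.53²) = 135
|j135 + 4.58| = √(135² + 4.58²) = 135.1
|j135 + 56| = √(135² + 56²) = 146.2
|j135 + 162| = √(135² + 162²) = 210.9
|H(j135)| = 0.91 × 135 × 135 / (135.1 × 146.2 × 210.9) = 0.0039851
20 log₁₀(0.0039851) = -47.991 dB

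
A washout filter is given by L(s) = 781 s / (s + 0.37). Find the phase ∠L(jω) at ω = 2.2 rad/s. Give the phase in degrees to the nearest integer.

10°

∠(j2.2) = 90.00°
∠(j2.2 + 0.37) = arctan(2.2/0.37) = 80.45°
∠L(j2.2) = 90.00° − 80.45° = 9.55°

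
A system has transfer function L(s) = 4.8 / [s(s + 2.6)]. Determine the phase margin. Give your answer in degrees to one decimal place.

Gain crossover: |L(jω)| = 1 at ω ≈ 1.58 rad s⁻¹.
∠L(j1.58) = −90° − arctan(1.58/2.6) ≈ -121.26°
PM = 180° + (-121.26°) = 58.74°

58.7°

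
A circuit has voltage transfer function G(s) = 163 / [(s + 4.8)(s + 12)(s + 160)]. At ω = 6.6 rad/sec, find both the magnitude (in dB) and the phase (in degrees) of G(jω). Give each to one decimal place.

|G| = -40.8 dB, ∠G = -85.1 deg

|j6.6 + 4.8| = √(6.6² + 4.8²) = 8.161
|j6.6 + 12| = √(6.6² + 12²) = 13.7
|j6.6 + 160| = √(6.6² + 160²) = 160.1
|G(j6.6)| = 163 / (8.161 × 13.7 × 160.1) = 0.0091073
20 log₁₀(0.0091073) = -40.81 dB
∠(j6.6 + 4.8) = arctan(6.6/4.8) = 53.97°
∠(j6.6 + 12) = arctan(6.6/12) = 28.81°
∠(j6.6 + 160) = arctan(6.6/160) = 2.36°
∠G(j6.6) = − (53.97° + 28.81° + 2.36°) = -85.15°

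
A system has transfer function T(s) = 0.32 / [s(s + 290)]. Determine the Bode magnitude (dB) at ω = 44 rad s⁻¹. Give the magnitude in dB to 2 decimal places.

|j44 + 290| = √(44² + 290²) = 293.3
|j44| = 44
|T(j44)| = 0.32 / (293.3 × 44) = 2.4795e-05
20 log₁₀(2.4795e-05) = -92.113 dB

-92.11 dB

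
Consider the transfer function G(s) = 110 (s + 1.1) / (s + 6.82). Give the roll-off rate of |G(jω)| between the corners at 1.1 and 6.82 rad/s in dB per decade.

In this band the factors already past their corner are: zero at 1.1; net slope = 20 dB/decade.

20 dB/decade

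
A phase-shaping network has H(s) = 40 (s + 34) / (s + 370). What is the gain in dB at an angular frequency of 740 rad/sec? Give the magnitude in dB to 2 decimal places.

31.08 dB

|j740 + 34| = √(740² + 34²) = 740.8
|j740 + 370| = √(740² + 370²) = 827.3
|H(j740)| = 40 × 740.8 / 827.3 = 35.815
20 log₁₀(35.815) = 31.081 dB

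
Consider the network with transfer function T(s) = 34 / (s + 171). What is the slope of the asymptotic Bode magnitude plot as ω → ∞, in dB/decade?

With 0 zeros and 1 pole, the high-frequency asymptotic slope is 20 × (0 − 1) = -20 dB/decade.

-20 dB/decade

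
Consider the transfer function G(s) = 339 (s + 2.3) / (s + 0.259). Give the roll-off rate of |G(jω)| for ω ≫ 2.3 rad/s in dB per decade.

With 1 zero and 1 pole, the high-frequency asymptotic slope is 20 × (1 − 1) = 0 dB/decade.

0 dB/decade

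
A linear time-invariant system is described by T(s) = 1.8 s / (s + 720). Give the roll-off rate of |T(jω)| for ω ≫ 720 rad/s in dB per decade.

With 1 zero and 1 pole, the high-frequency asymptotic slope is 20 × (1 − 1) = 0 dB/decade.

0 dB/decade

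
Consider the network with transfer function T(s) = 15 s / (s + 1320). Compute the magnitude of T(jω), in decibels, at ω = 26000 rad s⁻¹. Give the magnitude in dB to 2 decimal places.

23.51 dB

|j26000| = 2.6e+04
|j26000 + 1320| = √(26000² + 1320²) = 2.603e+04
|T(j26000)| = 15 × 2.6e+04 / 2.603e+04 = 14.981
20 log₁₀(14.981) = 23.511 dB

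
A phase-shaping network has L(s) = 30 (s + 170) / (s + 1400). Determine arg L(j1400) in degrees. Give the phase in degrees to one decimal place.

∠(j1400 + 170) = arctan(1400/170) = 83.08°
∠(j1400 + 1400) = arctan(1400/1400) = 45.00°
∠L(j1400) = 83.08° − 45.00° = 38.08°

38.1°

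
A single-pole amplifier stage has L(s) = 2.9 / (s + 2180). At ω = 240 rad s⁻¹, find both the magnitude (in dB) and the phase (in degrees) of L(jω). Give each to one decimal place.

|L| = -57.6 dB, ∠L = -6.3°

|j240 + 2180| = √(240² + 2180²) = 2193
|L(j240)| = 2.9 / 2193 = 0.0013223
20 log₁₀(0.0013223) = -57.57 dB
∠(j240 + 2180) = arctan(240/2180) = 6.28°
∠L(j240) = −6.28° = -6.28°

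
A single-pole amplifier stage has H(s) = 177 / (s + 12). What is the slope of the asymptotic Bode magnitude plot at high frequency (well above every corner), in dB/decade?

-20 dB/decade

With 0 zeros and 1 pole, the high-frequency asymptotic slope is 20 × (0 − 1) = -20 dB/decade.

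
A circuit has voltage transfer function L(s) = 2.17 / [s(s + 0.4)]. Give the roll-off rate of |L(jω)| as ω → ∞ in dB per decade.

With 0 zeros and 2 poles, the high-frequency asymptotic slope is 20 × (0 − 2) = -40 dB/decade.

-40 dB/decade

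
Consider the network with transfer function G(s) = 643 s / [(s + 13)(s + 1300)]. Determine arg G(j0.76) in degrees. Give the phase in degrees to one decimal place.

∠(j0.76) = 90.00°
∠(j0.76 + 13) = arctan(0.76/13) = 3.35°
∠(j0.76 + 1300) = arctan(0.76/1300) = 0.03°
∠G(j0.76) = 90.00° − (3.35° + 0.03°) = 86.62°

86.6°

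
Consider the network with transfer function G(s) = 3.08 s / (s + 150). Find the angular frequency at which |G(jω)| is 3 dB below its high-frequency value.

For a single-pole high-pass, the −3 dB point is at the pole: ω = 150 rad/s.

150 rad/s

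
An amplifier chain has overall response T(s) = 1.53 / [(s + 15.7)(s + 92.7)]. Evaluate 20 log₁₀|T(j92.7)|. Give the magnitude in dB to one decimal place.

-78.1 dB

|j92.7 + 15.7| = √(92.7² + 15.7²) = 94.02
|j92.7 + 92.7| = √(92.7² + 92.7²) = 131.1
|T(j92.7)| = 1.53 / (94.02 × 131.1) = 0.00012413
20 log₁₀(0.00012413) = -78.12 dB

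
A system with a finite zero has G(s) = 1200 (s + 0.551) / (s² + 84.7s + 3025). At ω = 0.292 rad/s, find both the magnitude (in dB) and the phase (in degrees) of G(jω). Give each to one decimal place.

|j0.292 + 0.551| = √(0.292² + 0.551²) = 0.6236
|(j0.292)² + 84.7(j0.292) + 3025| = |3024.9 + j24.732| = 3025
|G(j0.292)| = 1200 × 0.6236 / 3025 = 0.24737
20 log₁₀(0.24737) = -12.13 dB
∠(j0.292 + 0.551) = arctan(0.292/0.551) = 27.92°
∠[(j0.292)² + 84.7(j0.292) + 3025] = ∠[3024.9 + j24.732] = 0.47°
∠G(j0.292) = 27.92° − 0.47° = 27.45°

|G| = -12.1 dB, ∠G = 27.5°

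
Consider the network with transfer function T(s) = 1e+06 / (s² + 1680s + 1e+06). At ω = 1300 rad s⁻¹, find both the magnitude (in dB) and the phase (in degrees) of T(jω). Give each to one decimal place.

|T| = -7.2 dB, ∠T = -107.5°

|(j1300)² + 1680(j1300) + 1e+06| = |-6.9e+05 + j2.184e+06| = 2.29e+06
|T(j1300)| = 1e+06 / 2.29e+06 = 0.4366
20 log₁₀(0.4366) = -7.20 dB
∠[(j1300)² + 1680(j1300) + 1e+06] = ∠[-6.9e+05 + j2.184e+06] = 107.53°
∠T(j1300) = −107.53° = -107.53°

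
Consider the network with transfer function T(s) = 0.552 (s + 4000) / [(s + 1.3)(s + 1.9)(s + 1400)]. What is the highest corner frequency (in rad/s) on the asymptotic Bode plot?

Break frequencies occur at each pole and zero magnitude: 1.3 rad/s, 1.9 rad/s, 1400 rad/s, 4000 rad/s.
The highest is 4000 rad/s.

4000 rad/s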